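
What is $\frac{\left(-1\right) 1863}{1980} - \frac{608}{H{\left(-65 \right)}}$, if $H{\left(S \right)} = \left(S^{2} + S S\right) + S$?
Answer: $- \frac{373891}{368940} \approx -1.0134$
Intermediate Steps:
$H{\left(S \right)} = S + 2 S^{2}$ ($H{\left(S \right)} = \left(S^{2} + S^{2}\right) + S = 2 S^{2} + S = S + 2 S^{2}$)
$\frac{\left(-1\right) 1863}{1980} - \frac{608}{H{\left(-65 \right)}} = \frac{\left(-1\right) 1863}{1980} - \frac{608}{\left(-65\right) \left(1 + 2 \left(-65\right)\right)} = \left(-1863\right) \frac{1}{1980} - \frac{608}{\left(-65\right) \left(1 - 130\right)} = - \frac{207}{220} - \frac{608}{\left(-65\right) \left(-129\right)} = - \frac{207}{220} - \frac{608}{8385} = - \frac{373891}{368940}$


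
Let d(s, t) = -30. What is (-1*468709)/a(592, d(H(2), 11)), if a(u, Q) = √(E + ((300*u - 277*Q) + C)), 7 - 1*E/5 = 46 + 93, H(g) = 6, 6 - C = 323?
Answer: -468709*√184933/184933 ≈ -1089.9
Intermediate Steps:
C = -317 (C = 6 - 1*323 = 6 - 323 = -317)
E = -660 (E = 35 - 5*(46 + 93) = 35 - 5*139 = 35 - 695 = -660)
a(u, Q) = √(-977 - 277*Q + 300*u) (a(u, Q) = √(-660 + ((300*u - 277*Q) - 317)) = √(-660 + ((-277*Q + 300*u) - 317)) = √(-660 + (-317 - 277*Q + 300*u)) = √(-977 - 277*Q + 300*u))
(-1*468709)/a(592, d(H(2), 11)) = (-1*468709)/(√(-977 - 277*(-30) + 300*592)) = -468709/√(-977 + 8310 + 177600) = -468709*√184933/184933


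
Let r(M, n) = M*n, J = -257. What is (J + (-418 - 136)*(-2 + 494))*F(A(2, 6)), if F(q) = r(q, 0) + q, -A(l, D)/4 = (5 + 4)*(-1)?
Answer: -9821700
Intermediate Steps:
A(l, D) = 36 (A(l, D) = -4*(5 + 4)*(-1) = -36*(-1) = -4*(-9) = 36)
F(q) = q (F(q) = q*0 + q = 0 + q = q)
(J + (-418 - 136)*(-2 + 494))*F(A(2, 6)) = (-257 + (-418 - 136)*(-2 + 494))*36 = (-257 - 554*492)*36 = (-257 - 272568)*36 = -272825*36 = -9821700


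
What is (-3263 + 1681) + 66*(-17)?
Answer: -2704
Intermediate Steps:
(-3263 + 1681) + 66*(-17) = -1582 - 1122 = -2704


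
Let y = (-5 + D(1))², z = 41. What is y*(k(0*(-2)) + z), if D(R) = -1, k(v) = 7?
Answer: 1728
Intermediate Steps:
y = 36 (y = (-5 - 1)² = (-6)² = 36)
y*(k(0*(-2)) + z) = 36*(7 + 41) = 36*48 = 1728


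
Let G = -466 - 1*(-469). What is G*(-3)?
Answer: -9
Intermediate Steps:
G = 3 (G = -466 + 469 = 3)
G*(-3) = 3*(-3) = -9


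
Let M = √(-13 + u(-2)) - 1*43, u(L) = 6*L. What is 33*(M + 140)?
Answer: 3201 + 165*I ≈ 3201.0 + 165.0*I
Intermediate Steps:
M = -43 + 5*I (M = √(-13 + 6*(-2)) - 1*43 = √(-13 - 12) - 43 = √(-25) - 43 = 5*I - 43 = -43 + 5*I ≈ -43.0 + 5.0*I)
33*(M + 140) = 33*((-43 + 5*I) + 140) = 33*(97 + 5*I) = 3201 + 165*I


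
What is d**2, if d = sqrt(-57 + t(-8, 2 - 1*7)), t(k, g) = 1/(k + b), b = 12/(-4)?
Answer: -628/11 ≈ -57.091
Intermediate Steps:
b = -3 (b = 12*(-1/4) = -3)
t(k, g) = 1/(-3 + k) (t(k, g) = 1/(k - 3) = 1/(-3 + k))
d = 2*I*sqrt(1727)/11 (d = sqrt(-57 + 1/(-3 - 8)) = sqrt(-57 + 1/(-11)) = sqrt(-57 - 1/11) = sqrt(-628/11) = 2*I*sqrt(1727)/11 ≈ 7.5559*I)
d**2 = (2*I*sqrt(1727)/11)**2 = -628/11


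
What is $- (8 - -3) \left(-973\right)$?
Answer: $10703$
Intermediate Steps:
$- (8 - -3) \left(-973\right) = - (8 + 3) \left(-973\right) = \left(-1\right) 11 \left(-973\right) = \left(-11\right) \left(-973\right) = 10703$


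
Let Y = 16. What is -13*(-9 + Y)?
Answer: -91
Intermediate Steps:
-13*(-9 + Y) = -13*(-9 + 16) = -13*7 = -91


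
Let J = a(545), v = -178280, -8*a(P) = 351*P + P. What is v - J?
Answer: -154300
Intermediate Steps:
a(P) = -44*P (a(P) = -(351*P + P)/8 = -44*P)
J = -23980 (J = -44*545 = -23980)
v - J = -178280 - 1*(-23980) = -178280 + 23980 = -154300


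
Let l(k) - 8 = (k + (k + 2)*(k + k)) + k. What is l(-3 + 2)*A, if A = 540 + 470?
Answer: 4040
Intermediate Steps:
l(k) = 8 + 2*k + 2*k*(2 + k) (l(k) = 8 + ((k + (k + 2)*(k + k)) + k) = 8 + ((k + (2 + k)*(2*k)) + k) = 8 + ((k + 2*k*(2 + k)) + k) = 8 + (2*k + 2*k*(2 + k)) = 8 + 2*k + 2*k*(2 + k))
A = 1010
l(-3 + 2)*A = (8 + 2*(-3 + 2)² + 6*(-3 + 2))*1010 = (8 + 2*(-1)² + 6*(-1))*1010 = (8 + 2*1 - 6)*1010 = (8 + 2 - 6)*1010 = 4*1010 = 4040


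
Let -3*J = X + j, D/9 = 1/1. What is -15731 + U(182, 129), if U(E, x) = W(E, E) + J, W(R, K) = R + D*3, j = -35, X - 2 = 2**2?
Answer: -46537/3 ≈ -15512.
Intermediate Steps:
D = 9 (D = 9/1 = 9*1 = 9)
X = 6 (X = 2 + 2**2 = 2 + 4 = 6)
W(R, K) = 27 + R (W(R, K) = R + 9*3 = R + 27 = 27 + R)
J = 29/3 (J = -(6 - 35)/3 = -1/3*(-29) = 29/3 ≈ 9.6667)
U(E, x) = 110/3 + E (U(E, x) = (27 + E) + 29/3 = 110/3 + E)
-15731 + U(182, 129) = -15731 + (110/3 + 182) = -15731 + 656/3 = -46537/3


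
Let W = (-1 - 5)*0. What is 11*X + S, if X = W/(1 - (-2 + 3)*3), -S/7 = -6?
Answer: 42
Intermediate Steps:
W = 0 (W = -6*0 = 0)
S = 42 (S = -7*(-6) = 42)
X = 0 (X = 0/(1 - (-2 + 3)*3) = 0/(1 - 1*1*3) = 0/(1 - 1*3) = 0/(1 - 3) = 0/(-2) = 0*(-½) = 0)
11*X + S = 11*0 + 42 = 0 + 42 = 42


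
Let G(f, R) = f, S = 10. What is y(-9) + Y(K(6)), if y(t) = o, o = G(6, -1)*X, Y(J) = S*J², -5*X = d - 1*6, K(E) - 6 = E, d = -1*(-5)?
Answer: 7206/5 ≈ 1441.2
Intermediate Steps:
d = 5
K(E) = 6 + E
X = ⅕ (X = -(5 - 1*6)/5 = -(5 - 6)/5 = -⅕*(-1) = ⅕ ≈ 0.20000)
Y(J) = 10*J²
o = 6/5 (o = 6*(⅕) = 6/5 ≈ 1.2000)
y(t) = 6/5
y(-9) + Y(K(6)) = 6/5 + 10*(6 + 6)² = 6/5 + 10*12² = 6/5 + 10*144 = 6/5 + 1440 = 7206/5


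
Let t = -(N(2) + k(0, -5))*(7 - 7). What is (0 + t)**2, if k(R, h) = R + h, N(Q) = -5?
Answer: 0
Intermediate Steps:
t = 0 (t = -(-5 + (0 - 5))*(7 - 7) = -(-5 - 5)*0 = -(-10)*0 = -1*0 = 0)
(0 + t)**2 = (0 + 0)**2 = 0**2 = 0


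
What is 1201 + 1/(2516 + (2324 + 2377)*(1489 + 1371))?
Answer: 16150298577/13447376 ≈ 1201.0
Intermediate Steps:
1201 + 1/(2516 + (2324 + 2377)*(1489 + 1371)) = 1201 + 1/(2516 + 4701*2860) = 1201 + 1/(2516 + 13444860) = 1201 + 1/13447376 = 16150298577/13447376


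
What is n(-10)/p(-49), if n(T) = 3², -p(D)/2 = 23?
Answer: -9/46 ≈ -0.19565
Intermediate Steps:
p(D) = -46 (p(D) = -2*23 = -46)
n(T) = 9
n(-10)/p(-49) = 9/(-46) = 9*(-1/46) = -9/46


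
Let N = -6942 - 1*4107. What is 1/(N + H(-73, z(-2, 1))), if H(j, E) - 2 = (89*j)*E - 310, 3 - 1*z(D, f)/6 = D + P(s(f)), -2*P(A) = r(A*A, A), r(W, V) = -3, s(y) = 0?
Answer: -1/147794 ≈ -6.7662e-6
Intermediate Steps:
P(A) = 3/2 (P(A) = -1/2*(-3) = 3/2)
z(D, f) = 9 - 6*D (z(D, f) = 18 - 6*(D + 3/2) = 18 - 6*(3/2 + D) = 18 + (-9 - 6*D) = 9 - 6*D)
N = -11049 (N = -6942 - 4107 = -11049)
H(j, E) = -308 + 89*E*j (H(j, E) = 2 + ((89*j)*E - 310) = 2 + (89*E*j - 310) = 2 + (-310 + 89*E*j) = -308 + 89*E*j)
1/(N + H(-73, z(-2, 1))) = 1/(-11049 + (-308 + 89*(9 - 6*(-2))*(-73))) = 1/(-11049 + (-308 + 89*(9 + 12)*(-73))) = 1/(-11049 + (-308 + 89*21*(-73))) = 1/(-11049 + (-308 - 136437)) = 1/(-11049 - 136745) = 1/(-147794) = -1/147794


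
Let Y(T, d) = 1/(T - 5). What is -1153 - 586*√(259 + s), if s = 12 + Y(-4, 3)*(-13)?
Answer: -1153 - 1172*√613/3 ≈ -10825.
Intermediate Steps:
Y(T, d) = 1/(-5 + T)
s = 121/9 (s = 12 - 13/(-5 - 4) = 12 - 13/(-9) = 12 - ⅑*(-13) = 12 + 13/9 = 121/9 ≈ 13.444)
-1153 - 586*√(259 + s) = -1153 - 586*√(259 + 121/9) = -1153 - 1172*√613/3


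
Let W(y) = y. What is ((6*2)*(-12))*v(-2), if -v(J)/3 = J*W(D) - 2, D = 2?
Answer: -2592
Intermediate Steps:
v(J) = 6 - 6*J (v(J) = -3*(J*2 - 2) = -3*(2*J - 2) = -3*(-2 + 2*J) = 6 - 6*J)
((6*2)*(-12))*v(-2) = ((6*2)*(-12))*(6 - 6*(-2)) = (12*(-12))*(6 + 12) = -144*18 = -2592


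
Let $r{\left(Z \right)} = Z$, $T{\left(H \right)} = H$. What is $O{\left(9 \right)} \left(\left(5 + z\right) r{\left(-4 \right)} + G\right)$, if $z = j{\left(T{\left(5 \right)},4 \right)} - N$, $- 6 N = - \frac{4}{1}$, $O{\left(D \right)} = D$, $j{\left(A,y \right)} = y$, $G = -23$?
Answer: $-507$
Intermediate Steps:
$N = \frac{2}{3}$ ($N = - \frac{\left(-4\right) 1^{-1}}{6} = - \frac{\left(-4\right) 1}{6} = \left(- \frac{1}{6}\right) \left(-4\right) = \frac{2}{3} \approx 0.66667$)
$z = \frac{10}{3}$ ($z = 4 - \frac{2}{3} = \frac{10}{3} \approx 3.3333$)
$O{\left(9 \right)} \left(\left(5 + z\right) r{\left(-4 \right)} + G\right) = 9 \left(\left(5 + \frac{10}{3}\right) \left(-4\right) - 23\right) = 9 \left(\frac{25}{3} \left(-4\right) - 23\right) = 9 \left(- \frac{100}{3} - 23\right) = 9 \left(- \frac{169}{3}\right) = -507$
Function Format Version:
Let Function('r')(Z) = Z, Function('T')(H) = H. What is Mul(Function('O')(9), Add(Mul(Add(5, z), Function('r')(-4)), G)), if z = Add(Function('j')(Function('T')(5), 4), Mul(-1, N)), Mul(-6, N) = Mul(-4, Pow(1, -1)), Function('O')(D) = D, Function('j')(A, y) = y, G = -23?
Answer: -507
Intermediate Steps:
N = Rational(2, 3) (N = Mul(Rational(-1, 6), Mul(-4, Pow(1, -1))) = Mul(Rational(-1, 6), Mul(-4, 1)) = Mul(Rational(-1, 6), -4) = Rational(2, 3) ≈ 0.66667)
z = Rational(10, 3) (z = Add(4, Mul(-1, Rational(2, 3))) = Add(4, Rational(-2, 3)) = Rational(10, 3) ≈ 3.3333)
Mul(Function('O')(9), Add(Mul(Add(5, z), Function('r')(-4)), G)) = Mul(9, Add(Mul(Add(5, Rational(10, 3)), -4), -23)) = Mul(9, Add(Mul(Rational(25, 3), -4), -23)) = Mul(9, Add(Rational(-100, 3), -23)) = Mul(9, Rational(-169, 3)) = -507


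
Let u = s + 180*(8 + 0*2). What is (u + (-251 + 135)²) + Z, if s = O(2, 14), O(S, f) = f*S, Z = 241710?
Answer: 256634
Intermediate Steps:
O(S, f) = S*f
s = 28 (s = 2*14 = 28)
u = 1468 (u = 28 + 180*(8 + 0*2) = 28 + 180*(8 + 0) = 28 + 180*8 = 28 + 1440 = 1468)
(u + (-251 + 135)²) + Z = (1468 + (-251 + 135)²) + 241710 = (1468 + (-116)²) + 241710 = (1468 + 13456) + 241710 = 14924 + 241710 = 256634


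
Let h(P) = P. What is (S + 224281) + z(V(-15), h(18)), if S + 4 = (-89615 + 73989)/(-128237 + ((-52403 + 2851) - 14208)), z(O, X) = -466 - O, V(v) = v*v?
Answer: 3302142836/14769 ≈ 2.2359e+5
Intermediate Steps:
V(v) = v²
S = -57874/14769 (S = -4 + (-89615 + 73989)/(-128237 + ((-52403 + 2851) - 14208)) = -4 - 15626/(-128237 + (-49552 - 14208)) = -4 - 15626/(-128237 - 63760) = -4 - 15626/(-191997) = -4 - 15626*(-1/191997) = -4 + 1202/14769 = -57874/14769 ≈ -3.9186)
(S + 224281) + z(V(-15), h(18)) = (-57874/14769 + 224281) + (-466 - 1*(-15)²) = 3312348215/14769 + (-466 - 1*225) = 3312348215/14769 + (-466 - 225) = 3312348215/14769 - 691 = 3302142836/14769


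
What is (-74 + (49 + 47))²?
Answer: 484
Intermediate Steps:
(-74 + (49 + 47))² = (-74 + 96)² = 22² = 484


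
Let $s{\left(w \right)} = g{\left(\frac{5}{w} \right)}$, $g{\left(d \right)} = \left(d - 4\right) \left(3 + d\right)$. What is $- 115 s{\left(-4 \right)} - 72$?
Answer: $\frac{15753}{16} \approx 984.56$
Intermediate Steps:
$g{\left(d \right)} = \left(-4 + d\right) \left(3 + d\right)$
$s{\left(w \right)} = -12 - \frac{5}{w} + \frac{25}{w^{2}}$ ($s{\left(w \right)} = -12 + \left(\frac{5}{w}\right)^{2} - \frac{5}{w} = -12 + \frac{25}{w^{2}} - \frac{5}{w} = -12 - \frac{5}{w} + \frac{25}{w^{2}}$)
$- 115 s{\left(-4 \right)} - 72 = - 115 \left(-12 - \frac{5}{-4} + \frac{25}{16}\right) - 72 = - 115 \left(-12 - - \frac{5}{4} + 25 \cdot \frac{1}{16}\right) - 72 = - 115 \left(-12 + \frac{5}{4} + \frac{25}{16}\right) - 72 = \left(-115\right) \left(- \frac{147}{16}\right) - 72 = \frac{16905}{16} - 72 = \frac{15753}{16}$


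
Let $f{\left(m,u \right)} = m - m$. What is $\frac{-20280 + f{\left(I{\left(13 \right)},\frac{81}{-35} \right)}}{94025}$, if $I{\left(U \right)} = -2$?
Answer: $- \frac{4056}{18805} \approx -0.21569$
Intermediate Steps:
$f{\left(m,u \right)} = 0$
$\frac{-20280 + f{\left(I{\left(13 \right)},\frac{81}{-35} \right)}}{94025} = \frac{-20280 + 0}{94025} = \left(-20280\right) \frac{1}{94025} = - \frac{4056}{18805}$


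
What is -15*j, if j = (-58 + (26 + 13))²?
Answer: -5415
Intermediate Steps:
j = 361 (j = (-58 + 39)² = (-19)² = 361)
-15*j = -15*361 = -5415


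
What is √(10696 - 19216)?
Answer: 2*I*√2130 ≈ 92.304*I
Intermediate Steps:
√(10696 - 19216) = √(-8520) = 2*I*√2130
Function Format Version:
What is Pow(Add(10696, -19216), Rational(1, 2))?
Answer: Mul(2, I, Pow(2130, Rational(1, 2))) ≈ Mul(92.304, I)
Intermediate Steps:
Pow(Add(10696, -19216), Rational(1, 2)) = Pow(-8520, Rational(1, 2)) = Mul(2, I, Pow(2130, Rational(1, 2)))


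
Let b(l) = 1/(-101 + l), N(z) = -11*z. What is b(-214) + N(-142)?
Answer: 492029/315 ≈ 1562.0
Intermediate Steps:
b(-214) + N(-142) = 1/(-101 - 214) - 11*(-142) = 1/(-315) + 1562 = -1/315 + 1562 = 492029/315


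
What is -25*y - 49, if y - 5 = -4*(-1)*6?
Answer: -774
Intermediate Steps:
y = 29 (y = 5 - 4*(-1)*6 = 5 + 4*6 = 5 + 24 = 29)
-25*y - 49 = -25*29 - 49 = -725 - 49 = -774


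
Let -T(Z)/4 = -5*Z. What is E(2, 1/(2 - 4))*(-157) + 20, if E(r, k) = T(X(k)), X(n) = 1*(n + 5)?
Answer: -14110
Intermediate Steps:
X(n) = 5 + n (X(n) = 1*(5 + n) = 5 + n)
T(Z) = 20*Z (T(Z) = -(-20)*Z = 20*Z)
E(r, k) = 100 + 20*k (E(r, k) = 20*(5 + k) = 100 + 20*k)
E(2, 1/(2 - 4))*(-157) + 20 = (100 + 20/(2 - 4))*(-157) + 20 = (100 + 20/(-2))*(-157) + 20 = (100 + 20*(-1/2))*(-157) + 20 = (100 - 10)*(-157) + 20 = 90*(-157) + 20 = -14130 + 20 = -14110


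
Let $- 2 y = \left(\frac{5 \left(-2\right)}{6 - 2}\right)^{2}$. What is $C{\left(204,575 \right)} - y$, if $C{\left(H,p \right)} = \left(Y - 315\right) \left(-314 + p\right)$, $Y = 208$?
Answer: $- \frac{223391}{8} \approx -27924.0$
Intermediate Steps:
$C{\left(H,p \right)} = 33598 - 107 p$ ($C{\left(H,p \right)} = \left(208 - 315\right) \left(-314 + p\right) = - 107 \left(-314 + p\right) = 33598 - 107 p$)
$y = - \frac{25}{8}$ ($y = - \frac{\left(\frac{5 \left(-2\right)}{6 - 2}\right)^{2}}{2} = - \frac{\left(- \frac{10}{4}\right)^{2}}{2} = - \frac{\left(\left(-10\right) \frac{1}{4}\right)^{2}}{2} = - \frac{\left(- \frac{5}{2}\right)^{2}}{2} = \left(- \frac{1}{2}\right) \frac{25}{4} = - \frac{25}{8} \approx -3.125$)
$C{\left(204,575 \right)} - y = \left(33598 - 61525\right) - - \frac{25}{8} = \left(33598 - 61525\right) + \frac{25}{8} = -27927 + \frac{25}{8} = - \frac{223391}{8}$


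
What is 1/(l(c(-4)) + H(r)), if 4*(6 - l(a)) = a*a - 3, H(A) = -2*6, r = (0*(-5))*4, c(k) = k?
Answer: -4/37 ≈ -0.10811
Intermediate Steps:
r = 0 (r = 0*4 = 0)
H(A) = -12
l(a) = 27/4 - a**2/4 (l(a) = 6 - (a*a - 3)/4 = 6 - (a**2 - 3)/4 = 6 - (-3 + a**2)/4 = 6 + (3/4 - a**2/4) = 27/4 - a**2/4)
1/(l(c(-4)) + H(r)) = 1/((27/4 - 1/4*(-4)**2) - 12) = 1/((27/4 - 1/4*16) - 12) = 1/((27/4 - 4) - 12) = 1/(11/4 - 12) = 1/(-37/4) = -4/37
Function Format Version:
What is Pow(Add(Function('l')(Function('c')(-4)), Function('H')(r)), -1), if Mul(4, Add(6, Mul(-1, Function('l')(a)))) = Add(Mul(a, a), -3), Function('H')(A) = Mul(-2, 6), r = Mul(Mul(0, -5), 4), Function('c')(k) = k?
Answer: Rational(-4, 37) ≈ -0.10811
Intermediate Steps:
r = 0 (r = Mul(0, 4) = 0)
Function('H')(A) = -12
Function('l')(a) = Add(Rational(27, 4), Mul(Rational(-1, 4), Pow(a, 2))) (Function('l')(a) = Add(6, Mul(Rational(-1, 4), Add(Mul(a, a), -3))) = Add(6, Mul(Rational(-1, 4), Add(Pow(a, 2), -3))) = Add(6, Mul(Rational(-1, 4), Add(-3, Pow(a, 2)))) = Add(6, Add(Rational(3, 4), Mul(Rational(-1, 4), Pow(a, 2)))) = Add(Rational(27, 4), Mul(Rational(-1, 4), Pow(a, 2))))
Pow(Add(Function('l')(Function('c')(-4)), Function('H')(r)), -1) = Pow(Add(Add(Rational(27, 4), Mul(Rational(-1, 4), Pow(-4, 2))), -12), -1) = Pow(Add(Add(Rational(27, 4), Mul(Rational(-1, 4), 16)), -12), -1) = Pow(Add(Add(Rational(27, 4), -4), -12), -1) = Pow(Add(Rational(11, 4), -12), -1) = Pow(Rational(-37, 4), -1) = Rational(-4, 37)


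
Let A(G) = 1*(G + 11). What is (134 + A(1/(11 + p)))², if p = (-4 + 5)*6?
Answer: 6081156/289 ≈ 21042.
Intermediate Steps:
p = 6 (p = 1*6 = 6)
A(G) = 11 + G (A(G) = 1*(11 + G) = 11 + G)
(134 + A(1/(11 + p)))² = (134 + (11 + 1/(11 + 6)))² = (134 + (11 + 1/17))² = (134 + 188/17)² = (2466/17)² = 6081156/289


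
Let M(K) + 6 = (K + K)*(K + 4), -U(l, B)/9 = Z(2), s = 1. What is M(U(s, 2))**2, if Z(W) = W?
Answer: 248004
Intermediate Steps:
U(l, B) = -18 (U(l, B) = -9*2 = -18)
M(K) = -6 + 2*K*(4 + K) (M(K) = -6 + (K + K)*(K + 4) = -6 + (2*K)*(4 + K) = -6 + 2*K*(4 + K))
M(U(s, 2))**2 = (-6 + 2*(-18)**2 + 8*(-18))**2 = (-6 + 2*324 - 144)**2 = (-6 + 648 - 144)**2 = 498**2 = 248004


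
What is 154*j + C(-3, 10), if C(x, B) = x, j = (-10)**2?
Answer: 15397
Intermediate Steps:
j = 100
154*j + C(-3, 10) = 154*100 - 3 = 15400 - 3 = 15397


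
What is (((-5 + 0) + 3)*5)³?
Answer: -1000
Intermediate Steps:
(((-5 + 0) + 3)*5)³ = ((-5 + 3)*5)³ = (-2*5)³ = (-10)³ = -1000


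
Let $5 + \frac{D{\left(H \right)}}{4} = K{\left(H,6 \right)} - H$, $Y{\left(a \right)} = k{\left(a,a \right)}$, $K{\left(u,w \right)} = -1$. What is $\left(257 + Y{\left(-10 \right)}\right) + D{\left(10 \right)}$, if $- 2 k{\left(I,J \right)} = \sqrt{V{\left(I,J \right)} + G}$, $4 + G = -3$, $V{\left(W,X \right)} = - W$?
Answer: $193 - \frac{\sqrt{3}}{2} \approx 192.13$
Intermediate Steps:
$G = -7$ ($G = -4 - 3 = -7$)
$k{\left(I,J \right)} = - \frac{\sqrt{-7 - I}}{2}$ ($k{\left(I,J \right)} = - \frac{\sqrt{- I - 7}}{2} = - \frac{\sqrt{-7 - I}}{2}$)
$Y{\left(a \right)} = - \frac{\sqrt{-7 - a}}{2}$
$D{\left(H \right)} = -24 - 4 H$ ($D{\left(H \right)} = -20 + 4 \left(-1 - H\right) = -20 - \left(4 + 4 H\right) = -24 - 4 H$)
$\left(257 + Y{\left(-10 \right)}\right) + D{\left(10 \right)} = \left(257 - \frac{\sqrt{-7 - -10}}{2}\right) - 64 = \left(257 - \frac{\sqrt{-7 + 10}}{2}\right) - 64 = \left(257 - \frac{\sqrt{3}}{2}\right) - 64 = 193 - \frac{\sqrt{3}}{2}$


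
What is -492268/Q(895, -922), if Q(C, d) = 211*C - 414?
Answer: -492268/188431 ≈ -2.6125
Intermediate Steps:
Q(C, d) = -414 + 211*C
-492268/Q(895, -922) = -492268/(-414 + 211*895) = -492268/(-414 + 188845) = -492268/188431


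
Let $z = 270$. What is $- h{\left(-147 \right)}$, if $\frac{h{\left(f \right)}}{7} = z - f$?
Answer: $-2919$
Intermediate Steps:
$h{\left(f \right)} = 1890 - 7 f$ ($h{\left(f \right)} = 7 \left(270 - f\right) = 1890 - 7 f$)
$- h{\left(-147 \right)} = - (1890 - -1029) = - (1890 + 1029) = \left(-1\right) 2919 = -2919$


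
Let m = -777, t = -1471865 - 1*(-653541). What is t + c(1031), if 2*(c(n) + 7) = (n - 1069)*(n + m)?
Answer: -823157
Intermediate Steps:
t = -818324 (t = -1471865 + 653541 = -818324)
c(n) = -7 + (-1069 + n)*(-777 + n)/2 (c(n) = -7 + ((n - 1069)*(n - 777))/2 = -7 + ((-1069 + n)*(-777 + n))/2 = -7 + (-1069 + n)*(-777 + n)/2)
t + c(1031) = -818324 + (830599/2 + (½)*1031² - 923*1031) = -818324 + (830599/2 + (½)*1062961 - 951613) = -818324 + (830599/2 + 1062961/2 - 951613) = -818324 - 4833 = -823157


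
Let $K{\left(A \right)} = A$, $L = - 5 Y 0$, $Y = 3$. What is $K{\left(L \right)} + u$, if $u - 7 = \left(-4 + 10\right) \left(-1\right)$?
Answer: $1$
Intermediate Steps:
$L = 0$ ($L = \left(-5\right) 3 \cdot 0 = \left(-15\right) 0 = 0$)
$u = 1$ ($u = 7 + \left(-4 + 10\right) \left(-1\right) = 7 + 6 \left(-1\right) = 7 - 6 = 1$)
$K{\left(L \right)} + u = 0 + 1 = 1$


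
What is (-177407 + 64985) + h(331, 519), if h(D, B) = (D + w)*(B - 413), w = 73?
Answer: -69598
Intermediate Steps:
h(D, B) = (-413 + B)*(73 + D) (h(D, B) = (D + 73)*(B - 413) = (73 + D)*(-413 + B) = (-413 + B)*(73 + D))
(-177407 + 64985) + h(331, 519) = (-177407 + 64985) + (-30149 - 413*331 + 73*519 + 519*331) = -112422 + (-30149 - 136703 + 37887 + 171789) = -112422 + 42824 = -69598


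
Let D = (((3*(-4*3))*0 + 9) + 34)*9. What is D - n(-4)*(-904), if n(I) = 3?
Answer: 3099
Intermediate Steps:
D = 387 (D = (((3*(-12))*0 + 9) + 34)*9 = ((-36*0 + 9) + 34)*9 = ((0 + 9) + 34)*9 = (9 + 34)*9 = 43*9 = 387)
D - n(-4)*(-904) = 387 - 3*(-904) = 387 - 1*(-2712) = 387 + 2712 = 3099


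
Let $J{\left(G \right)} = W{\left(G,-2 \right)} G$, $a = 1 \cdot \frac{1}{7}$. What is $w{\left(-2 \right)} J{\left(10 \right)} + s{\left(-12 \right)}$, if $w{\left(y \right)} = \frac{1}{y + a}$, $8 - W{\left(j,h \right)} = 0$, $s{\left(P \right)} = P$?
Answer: $- \frac{716}{13} \approx -55.077$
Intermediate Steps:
$W{\left(j,h \right)} = 8$ ($W{\left(j,h \right)} = 8 - 0 = 8 + 0 = 8$)
$a = \frac{1}{7}$ ($a = 1 \cdot \frac{1}{7} = \frac{1}{7} \approx 0.14286$)
$J{\left(G \right)} = 8 G$
$w{\left(y \right)} = \frac{1}{\frac{1}{7} + y}$ ($w{\left(y \right)} = \frac{1}{y + \frac{1}{7}} = \frac{1}{\frac{1}{7} + y}$)
$w{\left(-2 \right)} J{\left(10 \right)} + s{\left(-12 \right)} = \frac{7}{1 + 7 \left(-2\right)} 8 \cdot 10 - 12 = \frac{7}{1 - 14} \cdot 80 - 12 = \frac{7}{-13} \cdot 80 - 12 = 7 \left(- \frac{1}{13}\right) 80 - 12 = \left(- \frac{7}{13}\right) 80 - 12 = - \frac{560}{13} - 12 = - \frac{716}{13}$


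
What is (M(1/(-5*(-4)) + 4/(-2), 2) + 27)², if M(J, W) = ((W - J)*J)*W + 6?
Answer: 12383361/40000 ≈ 309.58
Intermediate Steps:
M(J, W) = 6 + J*W*(W - J) (M(J, W) = (J*(W - J))*W + 6 = J*W*(W - J) + 6 = 6 + J*W*(W - J))
(M(1/(-5*(-4)) + 4/(-2), 2) + 27)² = ((6 + (1/(-5*(-4)) + 4/(-2))*2² - 1*2*(1/(-5*(-4)) + 4/(-2))²) + 27)² = ((6 + (-⅕*(-¼) + 4*(-½))*4 - 1*2*(-⅕*(-¼) + 4*(-½))²) + 27)² = ((6 + (1/20 - 2)*4 - 1*2*(1/20 - 2)²) + 27)² = ((6 - 39/20*4 - 1*2*(-39/20)²) + 27)² = ((6 - 39/5 - 1*2*1521/400) + 27)² = ((6 - 39/5 - 1521/200) + 27)² = (-1881/200 + 27)² = (3519/200)² = 12383361/40000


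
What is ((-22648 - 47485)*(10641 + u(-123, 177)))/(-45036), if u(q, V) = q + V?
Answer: 250024145/15012 ≈ 16655.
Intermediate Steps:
u(q, V) = V + q
((-22648 - 47485)*(10641 + u(-123, 177)))/(-45036) = ((-22648 - 47485)*(10641 + (177 - 123)))/(-45036) = -70133*(10641 + 54)*(-1/45036) = -70133*10695*(-1/45036) = -750072435*(-1/45036) = 250024145/15012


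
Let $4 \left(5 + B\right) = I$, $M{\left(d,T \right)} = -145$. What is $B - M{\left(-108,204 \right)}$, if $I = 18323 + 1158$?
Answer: $\frac{20041}{4} \approx 5010.3$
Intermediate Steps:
$I = 19481$
$B = \frac{19461}{4}$ ($B = -5 + \frac{1}{4} \cdot 19481 = -5 + \frac{19481}{4} = \frac{19461}{4} \approx 4865.3$)
$B - M{\left(-108,204 \right)} = \frac{19461}{4} - -145 = \frac{19461}{4} + 145 = \frac{20041}{4}$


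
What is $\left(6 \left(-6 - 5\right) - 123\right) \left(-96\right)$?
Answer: $18144$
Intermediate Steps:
$\left(6 \left(-6 - 5\right) - 123\right) \left(-96\right) = \left(6 \left(-11\right) - 123\right) \left(-96\right) = \left(-66 - 123\right) \left(-96\right) = \left(-189\right) \left(-96\right) = 18144$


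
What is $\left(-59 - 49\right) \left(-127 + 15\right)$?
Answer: $12096$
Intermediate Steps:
$\left(-59 - 49\right) \left(-127 + 15\right) = \left(-108\right) \left(-112\right) = 12096$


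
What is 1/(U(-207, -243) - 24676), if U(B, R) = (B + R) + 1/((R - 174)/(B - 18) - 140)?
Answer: -10361/260330561 ≈ -3.9799e-5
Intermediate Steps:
U(B, R) = B + R + 1/(-140 + (-174 + R)/(-18 + B)) (U(B, R) = (B + R) + 1/((-174 + R)/(-18 + B) - 140) = (B + R) + 1/(-140 + (-174 + R)/(-18 + B)) = B + R + 1/(-140 + (-174 + R)/(-18 + B)))
1/(U(-207, -243) - 24676) = 1/((-18 + (-243)² - 140*(-207)² + 2346*(-243) + 2347*(-207) - 139*(-207)*(-243))/(2346 - 243 - 140*(-207)) - 24676) = 1/((-18 + 59049 - 140*42849 - 570078 - 485829 - 6991839)/(2346 - 243 + 28980) - 24676) = 1/((-18 + 59049 - 5998860 - 570078 - 485829 - 6991839)/31083 - 24676) = 1/((1/31083)*(-13987575) - 24676) = 1/(-4662525/10361 - 24676) = 1/(-260330561/10361) = -10361/260330561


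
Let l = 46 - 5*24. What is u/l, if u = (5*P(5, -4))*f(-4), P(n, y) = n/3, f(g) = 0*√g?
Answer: 0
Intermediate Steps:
f(g) = 0
P(n, y) = n/3 (P(n, y) = n*(⅓) = n/3)
l = -74 (l = 46 - 120 = -74)
u = 0 (u = (5*((⅓)*5))*0 = (5*(5/3))*0 = (25/3)*0 = 0)
u/l = 0/(-74) = 0*(-1/74) = 0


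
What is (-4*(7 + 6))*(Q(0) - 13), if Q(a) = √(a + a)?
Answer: 676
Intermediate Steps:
Q(a) = √2*√a (Q(a) = √(2*a) = √2*√a)
(-4*(7 + 6))*(Q(0) - 13) = (-4*(7 + 6))*(√2*√0 - 13) = (-4*13)*(√2*0 - 13) = -52*(0 - 13) = -52*(-13) = 676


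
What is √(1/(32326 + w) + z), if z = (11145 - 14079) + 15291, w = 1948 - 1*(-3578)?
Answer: √4426196792395/18926 ≈ 111.16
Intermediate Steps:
w = 5526 (w = 1948 + 3578 = 5526)
z = 12357 (z = -2934 + 15291 = 12357)
√(1/(32326 + w) + z) = √(1/(32326 + 5526) + 12357) = √(1/37852 + 12357) = √(467737165/37852) = √4426196792395/18926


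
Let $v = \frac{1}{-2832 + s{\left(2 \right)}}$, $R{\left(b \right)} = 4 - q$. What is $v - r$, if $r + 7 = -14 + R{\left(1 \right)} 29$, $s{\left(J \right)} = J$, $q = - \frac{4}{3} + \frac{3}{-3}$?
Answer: $- \frac{1381043}{8490} \approx -162.67$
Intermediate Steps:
$q = - \frac{7}{3}$ ($q = \left(-4\right) \frac{1}{3} + 3 \left(- \frac{1}{3}\right) = - \frac{4}{3} - 1 = - \frac{7}{3} \approx -2.3333$)
$R{\left(b \right)} = \frac{19}{3}$ ($R{\left(b \right)} = 4 - - \frac{7}{3} = 4 + \frac{7}{3} = \frac{19}{3}$)
$v = - \frac{1}{2830}$ ($v = \frac{1}{-2832 + 2} = \frac{1}{-2830} = - \frac{1}{2830} \approx -0.00035336$)
$r = \frac{488}{3}$ ($r = -7 + \left(-14 + \frac{19}{3} \cdot 29\right) = -7 + \left(-14 + \frac{551}{3}\right) = -7 + \frac{509}{3} = \frac{488}{3} \approx 162.67$)
$v - r = - \frac{1}{2830} - \frac{488}{3} = - \frac{1381043}{8490}$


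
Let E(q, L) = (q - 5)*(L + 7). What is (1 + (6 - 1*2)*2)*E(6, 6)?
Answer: 117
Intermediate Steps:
E(q, L) = (-5 + q)*(7 + L)
(1 + (6 - 1*2)*2)*E(6, 6) = (1 + (6 - 1*2)*2)*(-35 - 5*6 + 7*6 + 6*6) = (1 + (6 - 2)*2)*(-35 - 30 + 42 + 36) = (1 + 4*2)*13 = (1 + 8)*13 = 9*13 = 117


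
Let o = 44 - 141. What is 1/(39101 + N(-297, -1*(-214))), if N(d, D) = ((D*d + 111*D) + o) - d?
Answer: -1/503 ≈ -0.0019881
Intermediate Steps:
o = -97
N(d, D) = -97 - d + 111*D + D*d (N(d, D) = ((D*d + 111*D) - 97) - d = ((111*D + D*d) - 97) - d = (-97 + 111*D + D*d) - d = -97 - d + 111*D + D*d)
1/(39101 + N(-297, -1*(-214))) = 1/(39101 + (-97 - 1*(-297) + 111*(-1*(-214)) - 1*(-214)*(-297))) = 1/(39101 + (-97 + 297 + 111*214 + 214*(-297))) = 1/(39101 + (-97 + 297 + 23754 - 63558)) = 1/(39101 - 39604) = 1/(-503) = -1/503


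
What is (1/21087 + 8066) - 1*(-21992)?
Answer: 633833047/21087 ≈ 30058.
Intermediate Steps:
(1/21087 + 8066) - 1*(-21992) = (1/21087 + 8066) + 21992 = 170087743/21087 + 21992 = 633833047/21087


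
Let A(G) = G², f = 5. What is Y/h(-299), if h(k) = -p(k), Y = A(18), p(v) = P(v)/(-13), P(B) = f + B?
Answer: -702/49 ≈ -14.327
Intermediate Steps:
P(B) = 5 + B
p(v) = -5/13 - v/13 (p(v) = (5 + v)/(-13) = (5 + v)*(-1/13) = -5/13 - v/13)
Y = 324 (Y = 18² = 324)
h(k) = 5/13 + k/13 (h(k) = -(-5/13 - k/13) = 5/13 + k/13)
Y/h(-299) = 324/(5/13 + (1/13)*(-299)) = 324/(5/13 - 23) = 324/(-294/13) = 324*(-13/294) = -702/49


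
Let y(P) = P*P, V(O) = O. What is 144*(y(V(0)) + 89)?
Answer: 12816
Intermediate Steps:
y(P) = P²
144*(y(V(0)) + 89) = 144*(0² + 89) = 144*(0 + 89) = 144*89 = 12816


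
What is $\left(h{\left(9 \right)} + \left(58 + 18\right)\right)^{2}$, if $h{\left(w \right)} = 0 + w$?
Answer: $7225$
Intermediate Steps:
$h{\left(w \right)} = w$
$\left(h{\left(9 \right)} + \left(58 + 18\right)\right)^{2} = \left(9 + \left(58 + 18\right)\right)^{2} = \left(9 + 76\right)^{2} = 85^{2} = 7225$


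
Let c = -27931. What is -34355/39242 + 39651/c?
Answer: -2515554047/1096068302 ≈ -2.2951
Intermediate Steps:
-34355/39242 + 39651/c = -34355/39242 + 39651/(-27931) = -34355*1/39242 + 39651*(-1/27931) = -34355/39242 - 39651/27931 = -2515554047/1096068302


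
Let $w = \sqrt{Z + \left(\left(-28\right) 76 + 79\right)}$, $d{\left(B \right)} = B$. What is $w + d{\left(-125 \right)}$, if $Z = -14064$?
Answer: $-125 + i \sqrt{16113} \approx -125.0 + 126.94 i$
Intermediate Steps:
$w = i \sqrt{16113}$ ($w = \sqrt{-14064 + \left(\left(-28\right) 76 + 79\right)} = \sqrt{-14064 + \left(-2128 + 79\right)} = \sqrt{-14064 - 2049} = \sqrt{-16113} = i \sqrt{16113} \approx 126.94 i$)
$w + d{\left(-125 \right)} = i \sqrt{16113} - 125 = -125 + i \sqrt{16113}$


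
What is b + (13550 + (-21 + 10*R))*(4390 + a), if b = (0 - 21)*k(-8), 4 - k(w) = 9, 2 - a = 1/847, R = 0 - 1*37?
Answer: 48951871592/847 ≈ 5.7794e+7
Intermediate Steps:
R = -37 (R = 0 - 37 = -37)
a = 1693/847 (a = 2 - 1/847 = 1693/847 ≈ 1.9988)
k(w) = -5 (k(w) = 4 - 1*9 = 4 - 9 = -5)
b = 105 (b = (0 - 21)*(-5) = -21*(-5) = 105)
b + (13550 + (-21 + 10*R))*(4390 + a) = 105 + (13550 + (-21 + 10*(-37)))*(4390 + 1693/847) = 105 + (13550 + (-21 - 370))*(3720023/847) = 105 + (13550 - 391)*(3720023/847) = 105 + 13159*(3720023/847) = 105 + 48951782657/847 = 48951871592/847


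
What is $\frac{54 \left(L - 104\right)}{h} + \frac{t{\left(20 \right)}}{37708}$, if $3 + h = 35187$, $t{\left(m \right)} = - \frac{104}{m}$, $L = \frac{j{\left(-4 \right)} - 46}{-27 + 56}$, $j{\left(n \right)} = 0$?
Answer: $- \frac{650025847}{4007794780} \approx -0.16219$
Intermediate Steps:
$L = - \frac{46}{29}$ ($L = \frac{0 - 46}{-27 + 56} = - \frac{46}{29} \approx -1.5862$)
$h = 35184$ ($h = -3 + 35187 = 35184$)
$\frac{54 \left(L - 104\right)}{h} + \frac{t{\left(20 \right)}}{37708} = \frac{54 \left(- \frac{46}{29} - 104\right)}{35184} + \frac{\left(-104\right) \frac{1}{20}}{37708} = 54 \left(- \frac{3062}{29}\right) \frac{1}{35184} + \left(-104\right) \frac{1}{20} \cdot \frac{1}{37708} = \left(- \frac{165348}{29}\right) \frac{1}{35184} - \frac{13}{94270} = - \frac{13779}{85028} - \frac{13}{94270} = - \frac{650025847}{4007794780}$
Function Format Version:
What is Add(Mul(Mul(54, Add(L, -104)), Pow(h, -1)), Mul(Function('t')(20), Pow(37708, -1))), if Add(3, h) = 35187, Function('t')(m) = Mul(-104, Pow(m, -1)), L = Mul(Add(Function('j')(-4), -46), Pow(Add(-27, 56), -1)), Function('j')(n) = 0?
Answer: Rational(-650025847, 4007794780) ≈ -0.16219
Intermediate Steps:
L = Rational(-46, 29) (L = Mul(Add(0, -46), Pow(Add(-27, 56), -1)) = Mul(-46, Pow(29, -1)) = Mul(-46, Rational(1, 29)) = Rational(-46, 29) ≈ -1.5862)
h = 35184 (h = Add(-3, 35187) = 35184)
Add(Mul(Mul(54, Add(L, -104)), Pow(h, -1)), Mul(Function('t')(20), Pow(37708, -1))) = Add(Mul(Mul(54, Add(Rational(-46, 29), -104)), Pow(35184, -1)), Mul(Mul(-104, Pow(20, -1)), Pow(37708, -1))) = Add(Mul(Mul(54, Rational(-3062, 29)), Rational(1, 35184)), Mul(Mul(-104, Rational(1, 20)), Rational(1, 37708))) = Add(Mul(Rational(-165348, 29), Rational(1, 35184)), Mul(Rational(-26, 5), Rational(1, 37708))) = Add(Rational(-13779, 85028), Rational(-13, 94270)) = Rational(-650025847, 4007794780)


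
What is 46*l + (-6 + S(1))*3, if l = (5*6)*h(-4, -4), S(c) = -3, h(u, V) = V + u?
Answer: -11067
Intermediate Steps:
l = -240 (l = (5*6)*(-4 - 4) = 30*(-8) = -240)
46*l + (-6 + S(1))*3 = 46*(-240) + (-6 - 3)*3 = -11040 - 9*3 = -11040 - 27 = -11067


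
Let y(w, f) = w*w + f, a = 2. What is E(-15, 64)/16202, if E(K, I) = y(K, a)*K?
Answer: -3405/16202 ≈ -0.21016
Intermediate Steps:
y(w, f) = f + w² (y(w, f) = w² + f = f + w²)
E(K, I) = K*(2 + K²) (E(K, I) = (2 + K²)*K = K*(2 + K²))
E(-15, 64)/16202 = -15*(2 + (-15)²)/16202 = -15*(2 + 225)*(1/16202) = -15*227*(1/16202) = -3405*1/16202 = -3405/16202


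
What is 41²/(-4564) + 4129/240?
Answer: 4610329/273840 ≈ 16.836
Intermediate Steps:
41²/(-4564) + 4129/240 = 1681*(-1/4564) + 4129*(1/240) = -1681/4564 + 4129/240 = 4610329/273840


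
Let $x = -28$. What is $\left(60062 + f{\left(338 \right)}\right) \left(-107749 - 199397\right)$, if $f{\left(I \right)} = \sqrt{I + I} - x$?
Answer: $-18464388936$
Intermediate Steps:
$f{\left(I \right)} = 28 + \sqrt{2} \sqrt{I}$ ($f{\left(I \right)} = \sqrt{I + I} - -28 = \sqrt{2 I} + 28 = \sqrt{2} \sqrt{I} + 28 = 28 + \sqrt{2} \sqrt{I}$)
$\left(60062 + f{\left(338 \right)}\right) \left(-107749 - 199397\right) = \left(60062 + \left(28 + \sqrt{2} \sqrt{338}\right)\right) \left(-107749 - 199397\right) = \left(60062 + \left(28 + \sqrt{2} \cdot 13 \sqrt{2}\right)\right) \left(-307146\right) = \left(60062 + \left(28 + 26\right)\right) \left(-307146\right) = \left(60062 + 54\right) \left(-307146\right) = 60116 \left(-307146\right) = -18464388936$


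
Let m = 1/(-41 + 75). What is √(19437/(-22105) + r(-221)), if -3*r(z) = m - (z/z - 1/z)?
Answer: I*√476196310004610/29311230 ≈ 0.74449*I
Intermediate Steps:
m = 1/34 ≈ 0.029412
r(z) = 11/34 - 1/(3*z) (r(z) = -(1/34 - (z/z - 1/z))/3 = -(1/34 - (1 - 1/z))/3 = -(1/34 + (-1 + 1/z))/3 = -(-33/34 + 1/z)/3 = 11/34 - 1/(3*z))
√(19437/(-22105) + r(-221)) = √(19437/(-22105) + (1/102)*(-34 + 33*(-221))/(-221)) = √(19437*(-1/22105) + (1/102)*(-1/221)*(-34 - 7293)) = √(-19437/22105 + (1/102)*(-1/221)*(-7327)) = √(-19437/22105 + 431/1326) = √(-16246207/29311230) = I*√476196310004610/29311230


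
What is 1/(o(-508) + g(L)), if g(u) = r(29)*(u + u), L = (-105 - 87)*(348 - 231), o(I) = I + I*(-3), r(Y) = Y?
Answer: -1/1301896 ≈ -7.6811e-7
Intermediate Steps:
o(I) = -2*I (o(I) = I - 3*I = -2*I)
L = -22464 (L = -192*117 = -22464)
g(u) = 58*u (g(u) = 29*(u + u) = 29*(2*u) = 58*u)
1/(o(-508) + g(L)) = 1/(-2*(-508) + 58*(-22464)) = 1/(1016 - 1302912) = 1/(-1301896) = -1/1301896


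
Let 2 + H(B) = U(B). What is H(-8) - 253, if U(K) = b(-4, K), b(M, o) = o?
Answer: -263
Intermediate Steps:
U(K) = K
H(B) = -2 + B
H(-8) - 253 = (-2 - 8) - 253 = -10 - 253 = -263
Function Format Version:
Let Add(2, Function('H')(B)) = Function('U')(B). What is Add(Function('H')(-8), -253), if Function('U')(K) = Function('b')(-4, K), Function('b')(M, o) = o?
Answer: -263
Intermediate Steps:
Function('U')(K) = K
Function('H')(B) = Add(-2, B)
Add(Function('H')(-8), -253) = Add(Add(-2, -8), -253) = Add(-10, -253) = -263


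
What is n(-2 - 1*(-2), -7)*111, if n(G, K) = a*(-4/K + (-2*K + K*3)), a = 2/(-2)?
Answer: 4995/7 ≈ 713.57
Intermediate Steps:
a = -1 (a = 2*(-½) = -1)
n(G, K) = -K + 4/K (n(G, K) = -(-4/K + (-2*K + K*3)) = -(-4/K + (-2*K + 3*K)) = -(-4/K + K) = -(K - 4/K) = -K + 4/K)
n(-2 - 1*(-2), -7)*111 = (-1*(-7) + 4/(-7))*111 = (7 + 4*(-⅐))*111 = (7 - 4/7)*111 = (45/7)*111 = 4995/7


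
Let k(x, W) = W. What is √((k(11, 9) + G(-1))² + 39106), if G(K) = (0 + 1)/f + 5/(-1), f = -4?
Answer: √625921/4 ≈ 197.79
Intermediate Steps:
G(K) = -21/4 (G(K) = (0 + 1)/(-4) + 5/(-1) = 1*(-¼) + 5*(-1) = -¼ - 5 = -21/4)
√((k(11, 9) + G(-1))² + 39106) = √((9 - 21/4)² + 39106) = √((15/4)² + 39106) = √(225/16 + 39106) = √(625921/16) = √625921/4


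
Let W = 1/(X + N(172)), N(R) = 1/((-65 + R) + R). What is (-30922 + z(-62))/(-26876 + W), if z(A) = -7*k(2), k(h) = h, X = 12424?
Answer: 107233363992/93160197893 ≈ 1.1511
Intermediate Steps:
N(R) = 1/(-65 + 2*R)
z(A) = -14 (z(A) = -7*2 = -14)
W = 279/3466297 (W = 1/(12424 + 1/(-65 + 2*172)) = 1/(12424 + 1/(-65 + 344)) = 1/(12424 + 1/279) = 1/(3466297/279) = 279/3466297 ≈ 8.0489e-5)
(-30922 + z(-62))/(-26876 + W) = (-30922 - 14)/(-26876 + 279/3466297) = -30936/(-93160197893/3466297) = -30936*(-3466297/93160197893) = 107233363992/93160197893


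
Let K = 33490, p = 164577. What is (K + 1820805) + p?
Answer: 2018872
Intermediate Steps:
(K + 1820805) + p = (33490 + 1820805) + 164577 = 1854295 + 164577 = 2018872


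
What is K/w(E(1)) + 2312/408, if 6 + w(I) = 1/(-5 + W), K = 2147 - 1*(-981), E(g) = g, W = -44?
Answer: -454801/885 ≈ -513.90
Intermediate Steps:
K = 3128 (K = 2147 + 981 = 3128)
w(I) = -295/49 (w(I) = -6 + 1/(-5 - 44) = -6 + 1/(-49) = -6 - 1/49 = -295/49)
K/w(E(1)) + 2312/408 = 3128/(-295/49) + 2312/408 = 3128*(-49/295) + 2312*(1/408) = -153272/295 + 17/3 = -454801/885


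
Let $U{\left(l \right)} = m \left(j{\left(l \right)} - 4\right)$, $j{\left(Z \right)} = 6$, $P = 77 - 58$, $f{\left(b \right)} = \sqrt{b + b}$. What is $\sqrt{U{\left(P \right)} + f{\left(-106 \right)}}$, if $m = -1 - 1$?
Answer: $\sqrt{-4 + 2 i \sqrt{53}} \approx 2.3558 + 3.0903 i$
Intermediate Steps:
$m = -2$
$f{\left(b \right)} = \sqrt{2} \sqrt{b}$ ($f{\left(b \right)} = \sqrt{2 b} = \sqrt{2} \sqrt{b}$)
$P = 19$ ($P = 77 - 58 = 19$)
$U{\left(l \right)} = -4$ ($U{\left(l \right)} = - 2 \left(6 - 4\right) = \left(-2\right) 2 = -4$)
$\sqrt{U{\left(P \right)} + f{\left(-106 \right)}} = \sqrt{-4 + \sqrt{2} \sqrt{-106}} = \sqrt{-4 + \sqrt{2} i \sqrt{106}} = \sqrt{-4 + 2 i \sqrt{53}}$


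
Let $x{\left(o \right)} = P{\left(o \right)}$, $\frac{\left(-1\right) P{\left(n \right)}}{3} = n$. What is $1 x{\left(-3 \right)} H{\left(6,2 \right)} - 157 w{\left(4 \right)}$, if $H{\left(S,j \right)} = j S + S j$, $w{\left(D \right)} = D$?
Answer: $-412$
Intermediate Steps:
$P{\left(n \right)} = - 3 n$
$x{\left(o \right)} = - 3 o$
$H{\left(S,j \right)} = 2 S j$ ($H{\left(S,j \right)} = S j + S j = 2 S j$)
$1 x{\left(-3 \right)} H{\left(6,2 \right)} - 157 w{\left(4 \right)} = 1 \left(\left(-3\right) \left(-3\right)\right) 2 \cdot 6 \cdot 2 - 628 = 1 \cdot 9 \cdot 24 - 628 = 9 \cdot 24 - 628 = 216 - 628 = -412$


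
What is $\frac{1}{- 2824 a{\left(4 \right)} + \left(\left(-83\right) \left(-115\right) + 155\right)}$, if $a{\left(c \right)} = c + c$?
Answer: $- \frac{1}{12892} \approx -7.7568 \cdot 10^{-5}$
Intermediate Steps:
$a{\left(c \right)} = 2 c$
$\frac{1}{- 2824 a{\left(4 \right)} + \left(\left(-83\right) \left(-115\right) + 155\right)} = \frac{1}{- 2824 \cdot 2 \cdot 4 + \left(\left(-83\right) \left(-115\right) + 155\right)} = \frac{1}{\left(-2824\right) 8 + \left(9545 + 155\right)} = \frac{1}{-22592 + 9700} = \frac{1}{-12892} = - \frac{1}{12892}$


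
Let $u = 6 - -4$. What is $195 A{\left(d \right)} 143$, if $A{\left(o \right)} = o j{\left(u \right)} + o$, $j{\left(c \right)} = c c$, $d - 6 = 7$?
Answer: $36613005$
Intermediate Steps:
$u = 10$ ($u = 6 + 4 = 10$)
$d = 13$ ($d = 6 + 7 = 13$)
$j{\left(c \right)} = c^{2}$
$A{\left(o \right)} = 101 o$ ($A{\left(o \right)} = o 10^{2} + o = o 100 + o = 100 o + o = 101 o$)
$195 A{\left(d \right)} 143 = 195 \cdot 101 \cdot 13 \cdot 143 = 195 \cdot 1313 \cdot 143 = 256035 \cdot 143 = 36613005$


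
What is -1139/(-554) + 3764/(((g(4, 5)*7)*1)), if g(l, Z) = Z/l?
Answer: 8380889/19390 ≈ 432.23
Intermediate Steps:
-1139/(-554) + 3764/(((g(4, 5)*7)*1)) = -1139/(-554) + 3764/((((5/4)*7)*1)) = -1139*(-1/554) + 3764/((((5*(¼))*7)*1)) = 1139/554 + 3764/((((5/4)*7)*1)) = 1139/554 + 3764/(((35/4)*1)) = 1139/554 + 3764/(35/4) = 1139/554 + 3764*(4/35) = 1139/554 + 15056/35 = 8380889/19390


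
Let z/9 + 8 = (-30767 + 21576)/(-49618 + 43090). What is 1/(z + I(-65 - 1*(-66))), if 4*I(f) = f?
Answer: -2176/128555 ≈ -0.016927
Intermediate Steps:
I(f) = f/4
z = -129099/2176 (z = -72 + 9*((-30767 + 21576)/(-49618 + 43090)) = -72 + 9*(-9191/(-6528)) = -72 + 9*(-9191*(-1/6528)) = -72 + 9*(9191/6528) = -72 + 27573/2176 = -129099/2176 ≈ -59.329)
1/(z + I(-65 - 1*(-66))) = 1/(-129099/2176 + (-65 - 1*(-66))/4) = 1/(-129099/2176 + (-65 + 66)/4) = 1/(-129099/2176 + (¼)*1) = 1/(-129099/2176 + ¼) = 1/(-128555/2176) = -2176/128555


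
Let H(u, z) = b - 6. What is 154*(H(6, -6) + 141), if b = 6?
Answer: 21714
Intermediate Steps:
H(u, z) = 0 (H(u, z) = 6 - 6 = 0)
154*(H(6, -6) + 141) = 154*(0 + 141) = 154*141 = 21714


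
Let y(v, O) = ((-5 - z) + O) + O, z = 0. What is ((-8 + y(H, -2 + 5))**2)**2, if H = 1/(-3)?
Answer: 2401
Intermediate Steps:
H = -1/3 ≈ -0.33333
y(v, O) = -5 + 2*O (y(v, O) = ((-5 - 1*0) + O) + O = ((-5 + 0) + O) + O = (-5 + O) + O = -5 + 2*O)
((-8 + y(H, -2 + 5))**2)**2 = ((-8 + (-5 + 2*(-2 + 5)))**2)**2 = ((-8 + (-5 + 2*3))**2)**2 = ((-8 + (-5 + 6))**2)**2 = ((-8 + 1)**2)**2 = ((-7)**2)**2 = 49**2 = 2401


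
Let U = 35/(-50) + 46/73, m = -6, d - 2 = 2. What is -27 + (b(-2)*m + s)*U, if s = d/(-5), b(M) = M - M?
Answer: -49173/1825 ≈ -26.944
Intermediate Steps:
d = 4 (d = 2 + 2 = 4)
b(M) = 0
s = -⅘ (s = 4/(-5) = 4*(-⅕) = -⅘ ≈ -0.80000)
U = -51/730 (U = 35*(-1/50) + 46*(1/73) = -7/10 + 46/73 = -51/730 ≈ -0.069863)
-27 + (b(-2)*m + s)*U = -27 + (0*(-6) - ⅘)*(-51/730) = -27 + (0 - ⅘)*(-51/730) = -27 - ⅘*(-51/730) = -27 + 102/1825 = -49173/1825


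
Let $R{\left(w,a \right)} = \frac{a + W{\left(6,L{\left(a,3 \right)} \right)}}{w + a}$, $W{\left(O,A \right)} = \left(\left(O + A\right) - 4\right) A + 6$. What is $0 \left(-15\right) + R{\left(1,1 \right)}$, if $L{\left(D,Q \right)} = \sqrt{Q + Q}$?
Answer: $\frac{13}{2} + \sqrt{6} \approx 8.9495$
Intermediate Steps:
$L{\left(D,Q \right)} = \sqrt{2} \sqrt{Q}$ ($L{\left(D,Q \right)} = \sqrt{2 Q} = \sqrt{2} \sqrt{Q}$)
$W{\left(O,A \right)} = 6 + A \left(-4 + A + O\right)$ ($W{\left(O,A \right)} = \left(\left(A + O\right) - 4\right) A + 6 = \left(-4 + A + O\right) A + 6 = A \left(-4 + A + O\right) + 6 = 6 + A \left(-4 + A + O\right)$)
$R{\left(w,a \right)} = \frac{12 + a + 2 \sqrt{6}}{a + w}$ ($R{\left(w,a \right)} = \frac{a + \left(6 + \left(\sqrt{2} \sqrt{3}\right)^{2} - 4 \sqrt{2} \sqrt{3} + \sqrt{2} \sqrt{3} \cdot 6\right)}{w + a} = \frac{a + \left(6 + \left(\sqrt{6}\right)^{2} - 4 \sqrt{6} + \sqrt{6} \cdot 6\right)}{a + w} = \frac{a + \left(6 + 6 - 4 \sqrt{6} + 6 \sqrt{6}\right)}{a + w} = \frac{a + \left(12 + 2 \sqrt{6}\right)}{a + w} = \frac{12 + a + 2 \sqrt{6}}{a + w}$)
$0 \left(-15\right) + R{\left(1,1 \right)} = 0 \left(-15\right) + \frac{12 + 1 + 2 \sqrt{6}}{1 + 1} = 0 + \frac{13 + 2 \sqrt{6}}{2} = 0 + \left(\frac{13}{2} + \sqrt{6}\right) = \frac{13}{2} + \sqrt{6}$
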